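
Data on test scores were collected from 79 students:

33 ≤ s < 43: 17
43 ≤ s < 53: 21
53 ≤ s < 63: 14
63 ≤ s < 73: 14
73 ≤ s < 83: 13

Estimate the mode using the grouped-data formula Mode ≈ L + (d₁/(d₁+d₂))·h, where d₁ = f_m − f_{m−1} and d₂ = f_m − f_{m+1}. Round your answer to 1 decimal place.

Modal class: 43 ≤ s < 53 (highest frequency 21).
d₁ = 21 − 17 = 4, d₂ = 21 − 14 = 7
Mode ≈ 43 + (4/(4+7)) × 10 = 43 + 3.6364 = 46.6364

46.6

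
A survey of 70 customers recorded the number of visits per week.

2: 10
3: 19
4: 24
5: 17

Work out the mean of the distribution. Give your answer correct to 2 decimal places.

Values: 2, 3, 4, 5
Σfx = 10×2 + 19×3 + 24×4 + 17×5 = 258
n = Σf = 70
Mean = 258 / 70 = 3.6857

3.69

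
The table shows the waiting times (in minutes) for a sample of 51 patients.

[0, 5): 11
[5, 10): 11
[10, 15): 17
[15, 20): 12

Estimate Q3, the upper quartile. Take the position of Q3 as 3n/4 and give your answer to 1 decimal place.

Cumulative frequencies: 11, 22, 39, 51
n = 51; position = 3n/4 = 38.25.
This falls in the class [10, 15): L = 10, F = 22, f = 17, h = 5.
Upper quartile ≈ 10 + ((38.25 − 22) / 17) × 5 = 14.7794

14.8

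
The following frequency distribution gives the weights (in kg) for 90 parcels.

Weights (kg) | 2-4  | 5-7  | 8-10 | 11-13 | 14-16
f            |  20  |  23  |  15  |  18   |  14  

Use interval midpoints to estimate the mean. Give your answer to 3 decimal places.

Midpoints: 3, 6, 9, 12, 15
Σfm = 20×3 + 23×6 + 15×9 + 18×12 + 14×15 = 759
n = Σf = 90
Mean = 759 / 90 = 8.4333

8.433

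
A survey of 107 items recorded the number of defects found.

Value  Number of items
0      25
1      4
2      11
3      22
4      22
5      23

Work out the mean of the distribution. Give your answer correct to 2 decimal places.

Values: 0, 1, 2, 3, 4, 5
Σfx = 25×0 + 4×1 + 11×2 + 22×3 + 22×4 + 23×5 = 295
n = Σf = 107
Mean = 295 / 107 = 2.7570

2.76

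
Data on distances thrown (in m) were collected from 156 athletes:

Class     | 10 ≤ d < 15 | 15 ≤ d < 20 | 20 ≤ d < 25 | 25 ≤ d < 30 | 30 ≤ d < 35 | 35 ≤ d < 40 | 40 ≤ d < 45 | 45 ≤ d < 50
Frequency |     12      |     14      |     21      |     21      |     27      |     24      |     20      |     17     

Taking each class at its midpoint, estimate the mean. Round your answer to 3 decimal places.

31.282

Midpoints: 12.5, 17.5, 22.5, 27.5, 32.5, 37.5, 42.5, 47.5
Σfm = 12×12.5 + 14×17.5 + 21×22.5 + 21×27.5 + 27×32.5 + 24×37.5 + 20×42.5 + 17×47.5 = 4880
n = Σf = 156
Mean = 4880 / 156 = 31.2821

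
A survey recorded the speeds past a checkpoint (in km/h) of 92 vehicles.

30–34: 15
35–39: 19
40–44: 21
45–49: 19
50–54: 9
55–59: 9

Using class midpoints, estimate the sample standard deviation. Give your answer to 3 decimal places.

7.642

Midpoints: 32, 37, 42, 47, 52, 57
n = 92, Σfm = 3939, mean = 42.8152
Σfm² = 173963
Σf(m − x̄)² = Σfm² − (Σfm)²/n = 173963 − 3939²/92 = 5313.8587
Sample variance = 5313.8587 / 91 = 58.3941
Standard deviation = √58.3941 = 7.6416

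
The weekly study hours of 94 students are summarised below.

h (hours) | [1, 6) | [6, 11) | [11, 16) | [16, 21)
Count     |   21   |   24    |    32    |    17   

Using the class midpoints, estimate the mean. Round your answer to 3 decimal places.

10.894

Midpoints: 3.5, 8.5, 13.5, 18.5
Σfm = 21×3.5 + 24×8.5 + 32×13.5 + 17×18.5 = 1024
n = Σf = 94
Mean = 1024 / 94 = 10.8936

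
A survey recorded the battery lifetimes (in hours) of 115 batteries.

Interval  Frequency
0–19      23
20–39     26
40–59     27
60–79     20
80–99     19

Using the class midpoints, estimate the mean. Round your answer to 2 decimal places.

Midpoints: 9.5, 29.5, 49.5, 69.5, 89.5
Σfm = 23×9.5 + 26×29.5 + 27×49.5 + 20×69.5 + 19×89.5 = 5412.5
n = Σf = 115
Mean = 5412.5 / 115 = 47.0652

47.07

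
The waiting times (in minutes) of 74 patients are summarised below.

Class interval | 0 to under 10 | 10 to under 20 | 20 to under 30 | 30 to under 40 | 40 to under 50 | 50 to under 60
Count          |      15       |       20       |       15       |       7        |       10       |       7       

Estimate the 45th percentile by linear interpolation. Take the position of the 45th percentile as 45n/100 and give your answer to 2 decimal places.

19.15

Cumulative frequencies: 15, 35, 50, 57, 67, 74
n = 74; position = 45n/100 = 33.3.
This falls in the class 10 to under 20: L = 10, F = 15, f = 20, h = 10.
45th percentile ≈ 10 + ((33.3 − 15) / 20) × 10 = 19.1500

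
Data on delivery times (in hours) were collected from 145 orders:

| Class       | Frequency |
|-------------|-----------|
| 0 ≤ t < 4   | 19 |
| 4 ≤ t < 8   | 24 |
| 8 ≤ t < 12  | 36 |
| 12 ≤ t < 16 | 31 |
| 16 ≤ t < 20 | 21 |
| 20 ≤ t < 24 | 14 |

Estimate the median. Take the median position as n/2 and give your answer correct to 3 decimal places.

11.278

Cumulative frequencies: 19, 43, 79, 110, 131, 145
n = 145; position = n/2 = 72.5.
This falls in the class 8 ≤ t < 12: L = 8, F = 43, f = 36, h = 4.
Median ≈ 8 + ((72.5 − 43) / 36) × 4 = 11.2778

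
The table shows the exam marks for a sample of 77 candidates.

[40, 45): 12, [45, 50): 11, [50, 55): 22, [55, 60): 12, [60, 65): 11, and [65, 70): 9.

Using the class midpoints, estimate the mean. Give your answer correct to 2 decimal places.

Midpoints: 42.5, 47.5, 52.5, 57.5, 62.5, 67.5
Σfm = 12×42.5 + 11×47.5 + 22×52.5 + 12×57.5 + 11×62.5 + 9×67.5 = 4172.5
n = Σf = 77
Mean = 4172.5 / 77 = 54.1883

54.19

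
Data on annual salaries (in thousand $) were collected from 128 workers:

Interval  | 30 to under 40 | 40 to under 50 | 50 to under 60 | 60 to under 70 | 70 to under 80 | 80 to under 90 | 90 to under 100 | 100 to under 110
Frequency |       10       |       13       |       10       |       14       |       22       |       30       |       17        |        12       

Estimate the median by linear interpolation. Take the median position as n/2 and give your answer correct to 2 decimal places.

Cumulative frequencies: 10, 23, 33, 47, 69, 99, 116, 128
n = 128; position = n/2 = 64.
This falls in the class 70 to under 80: L = 70, F = 47, f = 22, h = 10.
Median ≈ 70 + ((64 − 47) / 22) × 10 = 77.7273

77.73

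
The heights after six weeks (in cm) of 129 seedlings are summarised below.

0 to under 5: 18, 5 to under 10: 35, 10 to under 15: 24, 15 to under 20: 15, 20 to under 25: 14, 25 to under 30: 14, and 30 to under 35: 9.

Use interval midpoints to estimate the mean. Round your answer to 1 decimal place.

14.4

Midpoints: 2.5, 7.5, 12.5, 17.5, 22.5, 27.5, 32.5
Σfm = 18×2.5 + 35×7.5 + 24×12.5 + 15×17.5 + 14×22.5 + 14×27.5 + 9×32.5 = 1862.5
n = Σf = 129
Mean = 1862.5 / 129 = 14.4380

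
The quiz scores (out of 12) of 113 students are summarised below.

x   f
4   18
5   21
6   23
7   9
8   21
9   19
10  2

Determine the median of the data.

Cumulative frequencies: 18, 39, 62, 71, 92, 111, 113
n = 113, so the median is the value in position (n+1)/2 = 57.
Position 57 falls at value 6.

6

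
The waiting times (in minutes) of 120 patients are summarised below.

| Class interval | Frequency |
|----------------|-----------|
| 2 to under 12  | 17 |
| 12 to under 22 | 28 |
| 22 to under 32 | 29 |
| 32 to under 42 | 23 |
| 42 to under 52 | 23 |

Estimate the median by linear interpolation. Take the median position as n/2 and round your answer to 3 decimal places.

Cumulative frequencies: 17, 45, 74, 97, 120
n = 120; position = n/2 = 60.
This falls in the class 22 to under 32: L = 22, F = 45, f = 29, h = 10.
Median ≈ 22 + ((60 − 45) / 29) × 10 = 27.1724

27.172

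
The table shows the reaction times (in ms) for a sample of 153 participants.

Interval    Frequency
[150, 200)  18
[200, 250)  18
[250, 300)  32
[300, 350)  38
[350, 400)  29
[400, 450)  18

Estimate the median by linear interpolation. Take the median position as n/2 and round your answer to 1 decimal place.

Cumulative frequencies: 18, 36, 68, 106, 135, 153
n = 153; position = n/2 = 76.5.
This falls in the class [300, 350): L = 300, F = 68, f = 38, h = 50.
Median ≈ 300 + ((76.5 − 68) / 38) × 50 = 311.1842

311.2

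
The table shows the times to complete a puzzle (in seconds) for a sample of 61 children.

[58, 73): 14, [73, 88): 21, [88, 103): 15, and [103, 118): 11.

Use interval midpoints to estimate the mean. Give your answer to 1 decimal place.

Midpoints: 65.5, 80.5, 95.5, 110.5
Σfm = 14×65.5 + 21×80.5 + 15×95.5 + 11×110.5 = 5255.5
n = Σf = 61
Mean = 5255.5 / 61 = 86.1557

86.2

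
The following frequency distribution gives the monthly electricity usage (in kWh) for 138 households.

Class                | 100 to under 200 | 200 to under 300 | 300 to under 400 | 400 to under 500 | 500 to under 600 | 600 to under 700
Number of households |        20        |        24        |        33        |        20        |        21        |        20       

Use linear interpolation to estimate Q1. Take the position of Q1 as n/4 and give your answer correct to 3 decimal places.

260.417

Cumulative frequencies: 20, 44, 77, 97, 118, 138
n = 138; position = n/4 = 34.5.
This falls in the class 200 to under 300: L = 200, F = 20, f = 24, h = 100.
Lower quartile ≈ 200 + ((34.5 − 20) / 24) × 100 = 260.4167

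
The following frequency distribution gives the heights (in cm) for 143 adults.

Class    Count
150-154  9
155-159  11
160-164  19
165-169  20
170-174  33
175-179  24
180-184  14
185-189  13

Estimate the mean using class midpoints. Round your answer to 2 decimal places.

Midpoints: 152, 157, 162, 167, 172, 177, 182, 187
Σfm = 9×152 + 11×157 + 19×162 + 20×167 + 33×172 + 24×177 + 14×182 + 13×187 = 24416
n = Σf = 143
Mean = 24416 / 143 = 170.7413

170.74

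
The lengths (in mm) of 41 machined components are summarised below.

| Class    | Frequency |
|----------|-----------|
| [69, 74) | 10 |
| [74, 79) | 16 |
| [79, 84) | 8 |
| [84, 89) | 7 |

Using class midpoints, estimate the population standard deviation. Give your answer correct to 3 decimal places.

5.090

Midpoints: 71.5, 76.5, 81.5, 86.5
n = 41, Σfm = 3196.5, mean = 77.9634
Σfm² = 250272.25
Σf(m − x̄)² = Σfm² − (Σfm)²/n = 250272.25 − 3196.5²/41 = 1062.1951
Population variance = 1062.1951 / 41 = 25.9072
Standard deviation = √25.9072 = 5.0899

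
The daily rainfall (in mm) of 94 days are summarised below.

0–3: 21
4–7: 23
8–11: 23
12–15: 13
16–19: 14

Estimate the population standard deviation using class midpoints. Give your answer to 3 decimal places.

5.377

Midpoints: 1.5, 5.5, 9.5, 13.5, 17.5
n = 94, Σfm = 797, mean = 8.4787
Σfm² = 9475.5
Σf(m − x̄)² = Σfm² − (Σfm)²/n = 9475.5 − 797²/94 = 2717.9574
Population variance = 2717.9574 / 94 = 28.9144
Standard deviation = √28.9144 = 5.3772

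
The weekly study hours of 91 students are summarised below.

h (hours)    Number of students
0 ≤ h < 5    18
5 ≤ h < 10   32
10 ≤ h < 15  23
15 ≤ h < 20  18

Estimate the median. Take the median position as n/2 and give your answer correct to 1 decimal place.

Cumulative frequencies: 18, 50, 73, 91
n = 91; position = n/2 = 45.5.
This falls in the class 5 ≤ h < 10: L = 5, F = 18, f = 32, h = 5.
Median ≈ 5 + ((45.5 − 18) / 32) × 5 = 9.2969

9.3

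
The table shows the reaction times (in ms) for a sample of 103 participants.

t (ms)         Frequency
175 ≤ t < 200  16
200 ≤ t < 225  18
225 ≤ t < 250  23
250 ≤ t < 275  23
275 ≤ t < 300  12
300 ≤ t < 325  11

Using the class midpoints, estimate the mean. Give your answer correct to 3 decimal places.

244.782

Midpoints: 187.5, 212.5, 237.5, 262.5, 287.5, 312.5
Σfm = 16×187.5 + 18×212.5 + 23×237.5 + 23×262.5 + 12×287.5 + 11×312.5 = 25212.5
n = Σf = 103
Mean = 25212.5 / 103 = 244.7816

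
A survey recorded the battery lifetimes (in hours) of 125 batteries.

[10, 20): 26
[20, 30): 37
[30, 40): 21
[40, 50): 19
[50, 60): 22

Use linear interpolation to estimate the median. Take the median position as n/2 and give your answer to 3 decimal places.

29.865

Cumulative frequencies: 26, 63, 84, 103, 125
n = 125; position = n/2 = 62.5.
This falls in the class [20, 30): L = 20, F = 26, f = 37, h = 10.
Median ≈ 20 + ((62.5 − 26) / 37) × 10 = 29.8649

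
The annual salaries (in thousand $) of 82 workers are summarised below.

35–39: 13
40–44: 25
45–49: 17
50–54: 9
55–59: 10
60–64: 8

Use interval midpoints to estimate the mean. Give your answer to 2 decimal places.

Midpoints: 37, 42, 47, 52, 57, 62
Σfm = 13×37 + 25×42 + 17×47 + 9×52 + 10×57 + 8×62 = 3864
n = Σf = 82
Mean = 3864 / 82 = 47.1220

47.12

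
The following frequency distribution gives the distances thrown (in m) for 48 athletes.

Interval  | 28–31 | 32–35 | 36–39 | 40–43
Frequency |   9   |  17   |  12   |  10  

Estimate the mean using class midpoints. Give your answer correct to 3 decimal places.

35.417

Midpoints: 29.5, 33.5, 37.5, 41.5
Σfm = 9×29.5 + 17×33.5 + 12×37.5 + 10×41.5 = 1700
n = Σf = 48
Mean = 1700 / 48 = 35.4167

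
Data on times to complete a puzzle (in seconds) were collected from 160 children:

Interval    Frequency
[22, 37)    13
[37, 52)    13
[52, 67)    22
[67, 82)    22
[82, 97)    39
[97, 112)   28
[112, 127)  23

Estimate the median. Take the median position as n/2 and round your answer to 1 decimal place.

85.8

Cumulative frequencies: 13, 26, 48, 70, 109, 137, 160
n = 160; position = n/2 = 80.
This falls in the class [82, 97): L = 82, F = 70, f = 39, h = 15.
Median ≈ 82 + ((80 − 70) / 39) × 15 = 85.8462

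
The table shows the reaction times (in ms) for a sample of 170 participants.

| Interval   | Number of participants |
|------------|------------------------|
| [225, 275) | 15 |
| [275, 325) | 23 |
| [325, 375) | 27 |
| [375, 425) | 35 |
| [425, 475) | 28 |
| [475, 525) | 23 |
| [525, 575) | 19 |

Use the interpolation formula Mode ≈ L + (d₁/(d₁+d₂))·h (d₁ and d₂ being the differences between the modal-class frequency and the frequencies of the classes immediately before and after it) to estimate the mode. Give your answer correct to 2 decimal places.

Modal class: [375, 425) (highest frequency 35).
d₁ = 35 − 27 = 8, d₂ = 35 − 28 = 7
Mode ≈ 375 + (8/(8+7)) × 50 = 375 + 26.6667 = 401.6667

401.67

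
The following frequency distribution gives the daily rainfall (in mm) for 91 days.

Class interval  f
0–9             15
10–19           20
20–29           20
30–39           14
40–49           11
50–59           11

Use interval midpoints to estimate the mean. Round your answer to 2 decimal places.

26.59

Midpoints: 4.5, 14.5, 24.5, 34.5, 44.5, 54.5
Σfm = 15×4.5 + 20×14.5 + 20×24.5 + 14×34.5 + 11×44.5 + 11×54.5 = 2419.5
n = Σf = 91
Mean = 2419.5 / 91 = 26.5879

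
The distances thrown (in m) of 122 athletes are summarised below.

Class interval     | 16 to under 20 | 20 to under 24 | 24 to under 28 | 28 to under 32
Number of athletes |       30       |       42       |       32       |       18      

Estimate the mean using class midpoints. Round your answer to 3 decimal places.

Midpoints: 18, 22, 26, 30
Σfm = 30×18 + 42×22 + 32×26 + 18×30 = 2836
n = Σf = 122
Mean = 2836 / 122 = 23.2459

23.246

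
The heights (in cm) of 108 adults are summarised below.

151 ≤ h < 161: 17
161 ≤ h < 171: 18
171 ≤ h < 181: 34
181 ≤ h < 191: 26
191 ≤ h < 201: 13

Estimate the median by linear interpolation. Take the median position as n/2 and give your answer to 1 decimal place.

Cumulative frequencies: 17, 35, 69, 95, 108
n = 108; position = n/2 = 54.
This falls in the class 171 ≤ h < 181: L = 171, F = 35, f = 34, h = 10.
Median ≈ 171 + ((54 − 35) / 34) × 10 = 176.5882

176.6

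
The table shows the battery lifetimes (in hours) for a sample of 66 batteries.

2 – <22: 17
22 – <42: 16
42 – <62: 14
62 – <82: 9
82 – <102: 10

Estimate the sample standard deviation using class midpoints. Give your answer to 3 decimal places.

Midpoints: 12, 32, 52, 72, 92
n = 66, Σfm = 3012, mean = 45.6364
Σfm² = 187984
Σf(m − x̄)² = Σfm² − (Σfm)²/n = 187984 − 3012²/66 = 50527.2727
Sample variance = 50527.2727 / 65 = 777.3427
Standard deviation = √777.3427 = 27.8809

27.881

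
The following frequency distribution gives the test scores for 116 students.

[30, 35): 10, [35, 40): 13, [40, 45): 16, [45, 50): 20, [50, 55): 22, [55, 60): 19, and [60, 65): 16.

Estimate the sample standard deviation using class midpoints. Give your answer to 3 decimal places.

Midpoints: 32.5, 37.5, 42.5, 47.5, 52.5, 57.5, 62.5
n = 116, Σfm = 5690, mean = 49.0517
Σfm² = 288825
Σf(m − x̄)² = Σfm² − (Σfm)²/n = 288825 − 5690²/116 = 9720.6897
Sample variance = 9720.6897 / 115 = 84.5277
Standard deviation = √84.5277 = 9.1939

9.194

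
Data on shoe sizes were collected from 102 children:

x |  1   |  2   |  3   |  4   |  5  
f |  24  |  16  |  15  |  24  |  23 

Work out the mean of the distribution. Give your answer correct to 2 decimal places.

Values: 1, 2, 3, 4, 5
Σfx = 24×1 + 16×2 + 15×3 + 24×4 + 23×5 = 312
n = Σf = 102
Mean = 312 / 102 = 3.0588

3.06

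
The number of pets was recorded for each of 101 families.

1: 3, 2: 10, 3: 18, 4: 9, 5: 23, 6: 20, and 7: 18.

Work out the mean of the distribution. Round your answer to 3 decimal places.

4.693

Values: 1, 2, 3, 4, 5, 6, 7
Σfx = 3×1 + 10×2 + 18×3 + 9×4 + 23×5 + 20×6 + 18×7 = 474
n = Σf = 101
Mean = 474 / 101 = 4.6931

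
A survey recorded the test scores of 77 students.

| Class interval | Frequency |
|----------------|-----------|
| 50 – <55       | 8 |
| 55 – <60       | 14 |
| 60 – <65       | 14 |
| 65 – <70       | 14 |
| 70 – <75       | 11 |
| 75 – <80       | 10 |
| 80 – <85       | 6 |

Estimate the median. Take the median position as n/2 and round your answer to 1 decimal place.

Cumulative frequencies: 8, 22, 36, 50, 61, 71, 77
n = 77; position = n/2 = 38.5.
This falls in the class 65 – <70: L = 65, F = 36, f = 14, h = 5.
Median ≈ 65 + ((38.5 − 36) / 14) × 5 = 65.8929

65.9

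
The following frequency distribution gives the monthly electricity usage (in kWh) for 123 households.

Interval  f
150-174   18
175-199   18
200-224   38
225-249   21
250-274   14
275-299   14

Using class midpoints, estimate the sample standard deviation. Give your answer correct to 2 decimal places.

38.00

Midpoints: 162, 187, 212, 237, 262, 287
n = 123, Σfm = 27001, mean = 219.5203
Σfm² = 6103437
Σf(m − x̄)² = Σfm² − (Σfm)²/n = 6103437 − 27001²/123 = 176168.6992
Sample variance = 176168.6992 / 122 = 1444.0057
Standard deviation = √1444.0057 = 38.0001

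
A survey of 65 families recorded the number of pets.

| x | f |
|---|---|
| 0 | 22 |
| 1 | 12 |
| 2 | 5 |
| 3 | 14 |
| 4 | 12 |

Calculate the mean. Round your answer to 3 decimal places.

1.723

Values: 0, 1, 2, 3, 4
Σfx = 22×0 + 12×1 + 5×2 + 14×3 + 12×4 = 112
n = Σf = 65
Mean = 112 / 65 = 1.7231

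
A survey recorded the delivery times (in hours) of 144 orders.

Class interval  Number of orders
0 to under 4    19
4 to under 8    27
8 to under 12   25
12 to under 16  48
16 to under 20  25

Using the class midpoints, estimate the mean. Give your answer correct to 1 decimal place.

Midpoints: 2, 6, 10, 14, 18
Σfm = 19×2 + 27×6 + 25×10 + 48×14 + 25×18 = 1572
n = Σf = 144
Mean = 1572 / 144 = 10.9167

10.9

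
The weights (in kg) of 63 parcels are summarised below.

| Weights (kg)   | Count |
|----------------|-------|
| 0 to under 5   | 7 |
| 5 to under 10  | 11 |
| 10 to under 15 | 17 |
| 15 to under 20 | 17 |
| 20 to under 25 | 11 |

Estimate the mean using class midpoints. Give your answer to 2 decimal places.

Midpoints: 2.5, 7.5, 12.5, 17.5, 22.5
Σfm = 7×2.5 + 11×7.5 + 17×12.5 + 17×17.5 + 11×22.5 = 857.5
n = Σf = 63
Mean = 857.5 / 63 = 13.6111

13.61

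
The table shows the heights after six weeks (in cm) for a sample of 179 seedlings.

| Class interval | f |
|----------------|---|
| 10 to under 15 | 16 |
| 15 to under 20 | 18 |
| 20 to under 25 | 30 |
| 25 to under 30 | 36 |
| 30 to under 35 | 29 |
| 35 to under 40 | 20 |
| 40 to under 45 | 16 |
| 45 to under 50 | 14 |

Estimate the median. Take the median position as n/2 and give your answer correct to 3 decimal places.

28.542

Cumulative frequencies: 16, 34, 64, 100, 129, 149, 165, 179
n = 179; position = n/2 = 89.5.
This falls in the class 25 to under 30: L = 25, F = 64, f = 36, h = 5.
Median ≈ 25 + ((89.5 − 64) / 36) × 5 = 28.5417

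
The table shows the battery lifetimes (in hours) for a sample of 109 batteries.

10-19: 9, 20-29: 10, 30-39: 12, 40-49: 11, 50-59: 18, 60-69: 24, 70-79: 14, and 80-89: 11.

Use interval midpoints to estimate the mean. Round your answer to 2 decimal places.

53.03

Midpoints: 14.5, 24.5, 34.5, 44.5, 54.5, 64.5, 74.5, 84.5
Σfm = 9×14.5 + 10×24.5 + 12×34.5 + 11×44.5 + 18×54.5 + 24×64.5 + 14×74.5 + 11×84.5 = 5780.5
n = Σf = 109
Mean = 5780.5 / 109 = 53.0321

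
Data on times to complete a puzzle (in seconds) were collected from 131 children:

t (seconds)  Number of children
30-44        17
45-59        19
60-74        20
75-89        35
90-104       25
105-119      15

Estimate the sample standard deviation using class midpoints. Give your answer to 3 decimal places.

Midpoints: 37, 52, 67, 82, 97, 112
n = 131, Σfm = 9932, mean = 75.8168
Σfm² = 823154
Σf(m − x̄)² = Σfm² − (Σfm)²/n = 823154 − 9932²/131 = 70141.6031
Sample variance = 70141.6031 / 130 = 539.5508
Standard deviation = √539.5508 = 23.2282

23.228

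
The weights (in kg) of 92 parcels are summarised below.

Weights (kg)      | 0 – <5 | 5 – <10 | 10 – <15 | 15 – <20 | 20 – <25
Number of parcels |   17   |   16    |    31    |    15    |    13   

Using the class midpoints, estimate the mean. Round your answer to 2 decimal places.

Midpoints: 2.5, 7.5, 12.5, 17.5, 22.5
Σfm = 17×2.5 + 16×7.5 + 31×12.5 + 15×17.5 + 13×22.5 = 1105
n = Σf = 92
Mean = 1105 / 92 = 12.0109

12.01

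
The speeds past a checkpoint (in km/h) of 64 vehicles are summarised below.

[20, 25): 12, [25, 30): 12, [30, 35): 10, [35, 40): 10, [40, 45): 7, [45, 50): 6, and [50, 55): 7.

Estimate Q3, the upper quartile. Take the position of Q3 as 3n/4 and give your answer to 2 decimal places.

42.86

Cumulative frequencies: 12, 24, 34, 44, 51, 57, 64
n = 64; position = 3n/4 = 48.
This falls in the class [40, 45): L = 40, F = 44, f = 7, h = 5.
Upper quartile ≈ 40 + ((48 − 44) / 7) × 5 = 42.8571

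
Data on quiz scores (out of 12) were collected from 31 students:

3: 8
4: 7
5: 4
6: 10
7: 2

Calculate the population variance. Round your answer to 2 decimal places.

1.75

Values: 3, 4, 5, 6, 7
n = 31, Σfx = 146, mean = 4.7097
Σfx² = 742
Σf(x − x̄)² = Σfx² − (Σfx)²/n = 742 − 146²/31 = 54.3871
Population variance = 54.3871 / 31 = 1.7544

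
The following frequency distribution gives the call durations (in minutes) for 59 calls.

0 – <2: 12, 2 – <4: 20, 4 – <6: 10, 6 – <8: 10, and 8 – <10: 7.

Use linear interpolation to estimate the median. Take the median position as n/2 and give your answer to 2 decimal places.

3.75

Cumulative frequencies: 12, 32, 42, 52, 59
n = 59; position = n/2 = 29.5.
This falls in the class 2 – <4: L = 2, F = 12, f = 20, h = 2.
Median ≈ 2 + ((29.5 − 12) / 20) × 2 = 3.7500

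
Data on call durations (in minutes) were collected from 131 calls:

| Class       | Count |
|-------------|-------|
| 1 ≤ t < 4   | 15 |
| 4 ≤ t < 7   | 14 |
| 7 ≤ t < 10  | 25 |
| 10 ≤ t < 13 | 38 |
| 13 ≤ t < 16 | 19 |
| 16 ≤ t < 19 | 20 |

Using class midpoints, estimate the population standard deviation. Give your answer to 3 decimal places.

Midpoints: 2.5, 5.5, 8.5, 11.5, 14.5, 17.5
n = 131, Σfm = 1389.5, mean = 10.6069
Σfm² = 17468.75
Σf(m − x̄)² = Σfm² − (Σfm)²/n = 17468.75 − 1389.5²/131 = 2730.5038
Population variance = 2730.5038 / 131 = 20.8435
Standard deviation = √20.8435 = 4.5655

4.565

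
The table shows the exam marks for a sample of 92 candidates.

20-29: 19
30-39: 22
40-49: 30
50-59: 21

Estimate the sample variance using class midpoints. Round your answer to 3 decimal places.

Midpoints: 24.5, 34.5, 44.5, 54.5
n = 92, Σfm = 3704, mean = 40.2609
Σfm² = 159373
Σf(m − x̄)² = Σfm² − (Σfm)²/n = 159373 − 3704²/92 = 10246.7391
Sample variance = 10246.7391 / 91 = 112.6015

112.602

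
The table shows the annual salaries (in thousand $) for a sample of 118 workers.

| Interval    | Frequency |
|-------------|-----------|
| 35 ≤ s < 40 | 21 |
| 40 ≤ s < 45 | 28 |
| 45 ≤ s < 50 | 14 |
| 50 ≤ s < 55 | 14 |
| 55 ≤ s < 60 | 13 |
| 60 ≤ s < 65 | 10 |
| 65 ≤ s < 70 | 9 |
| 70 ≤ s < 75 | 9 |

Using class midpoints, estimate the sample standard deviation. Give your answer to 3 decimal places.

11.146

Midpoints: 37.5, 42.5, 47.5, 52.5, 57.5, 62.5, 67.5, 72.5
n = 118, Σfm = 6010, mean = 50.9322
Σfm² = 320637.5
Σf(m − x̄)² = Σfm² − (Σfm)²/n = 320637.5 − 6010²/118 = 14534.9576
Sample variance = 14534.9576 / 117 = 124.2304
Standard deviation = √124.2304 = 11.1459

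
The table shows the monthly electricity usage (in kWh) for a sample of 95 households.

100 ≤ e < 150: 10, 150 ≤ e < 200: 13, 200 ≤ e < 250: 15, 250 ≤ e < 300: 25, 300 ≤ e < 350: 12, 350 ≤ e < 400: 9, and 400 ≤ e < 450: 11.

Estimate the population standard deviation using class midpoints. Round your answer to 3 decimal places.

89.344

Midpoints: 125, 175, 225, 275, 325, 375, 425
n = 95, Σfm = 25725, mean = 270.7895
Σfm² = 7724375
Σf(m − x̄)² = Σfm² − (Σfm)²/n = 7724375 − 25725²/95 = 758315.7895
Population variance = 758315.7895 / 95 = 7982.2715
Standard deviation = √7982.2715 = 89.3436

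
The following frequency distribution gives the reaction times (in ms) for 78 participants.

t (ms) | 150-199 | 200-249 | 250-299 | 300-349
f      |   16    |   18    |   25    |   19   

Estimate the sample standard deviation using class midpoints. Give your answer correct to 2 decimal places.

Midpoints: 174.5, 224.5, 274.5, 324.5
n = 78, Σfm = 19861, mean = 254.6282
Σfm² = 5278869.5
Σf(m − x̄)² = Σfm² − (Σfm)²/n = 5278869.5 − 19861²/78 = 221698.7179
Sample variance = 221698.7179 / 77 = 2879.2041
Standard deviation = √2879.2041 = 53.6582

53.66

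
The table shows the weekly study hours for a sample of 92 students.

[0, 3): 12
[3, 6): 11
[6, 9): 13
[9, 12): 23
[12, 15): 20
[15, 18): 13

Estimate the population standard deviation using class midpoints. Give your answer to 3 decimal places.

Midpoints: 1.5, 4.5, 7.5, 10.5, 13.5, 16.5
n = 92, Σfm = 891, mean = 9.6848
Σfm² = 10701
Σf(m − x̄)² = Σfm² − (Σfm)²/n = 10701 − 891²/92 = 2071.8587
Population variance = 2071.8587 / 92 = 22.5202
Standard deviation = √22.5202 = 4.7455

4.746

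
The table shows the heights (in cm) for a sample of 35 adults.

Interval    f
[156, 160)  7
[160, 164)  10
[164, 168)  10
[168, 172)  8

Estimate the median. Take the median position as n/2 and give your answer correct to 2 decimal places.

164.20

Cumulative frequencies: 7, 17, 27, 35
n = 35; position = n/2 = 17.5.
This falls in the class [164, 168): L = 164, F = 17, f = 10, h = 4.
Median ≈ 164 + ((17.5 − 17) / 10) × 4 = 164.2000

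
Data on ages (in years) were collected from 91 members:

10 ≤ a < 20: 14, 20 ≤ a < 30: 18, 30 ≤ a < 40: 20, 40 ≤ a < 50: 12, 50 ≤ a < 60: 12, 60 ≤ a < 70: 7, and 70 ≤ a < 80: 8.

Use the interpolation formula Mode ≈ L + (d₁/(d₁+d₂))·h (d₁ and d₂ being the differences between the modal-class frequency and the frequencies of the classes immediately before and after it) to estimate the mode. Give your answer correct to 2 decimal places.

Modal class: 30 ≤ a < 40 (highest frequency 20).
d₁ = 20 − 18 = 2, d₂ = 20 − 12 = 8
Mode ≈ 30 + (2/(2+8)) × 10 = 30 + 2.0000 = 32.0000

32.00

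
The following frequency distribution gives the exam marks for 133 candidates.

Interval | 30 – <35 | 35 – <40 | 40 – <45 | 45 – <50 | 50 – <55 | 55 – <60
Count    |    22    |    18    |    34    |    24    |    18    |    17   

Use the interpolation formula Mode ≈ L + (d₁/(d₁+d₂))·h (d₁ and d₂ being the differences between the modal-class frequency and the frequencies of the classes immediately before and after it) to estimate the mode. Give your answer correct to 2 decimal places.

43.08

Modal class: 40 – <45 (highest frequency 34).
d₁ = 34 − 18 = 16, d₂ = 34 − 24 = 10
Mode ≈ 40 + (16/(16+10)) × 5 = 40 + 3.0769 = 43.0769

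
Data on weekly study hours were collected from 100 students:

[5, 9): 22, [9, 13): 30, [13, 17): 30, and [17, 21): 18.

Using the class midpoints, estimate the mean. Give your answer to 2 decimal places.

Midpoints: 7, 11, 15, 19
Σfm = 22×7 + 30×11 + 30×15 + 18×19 = 1276
n = Σf = 100
Mean = 1276 / 100 = 12.7600

12.76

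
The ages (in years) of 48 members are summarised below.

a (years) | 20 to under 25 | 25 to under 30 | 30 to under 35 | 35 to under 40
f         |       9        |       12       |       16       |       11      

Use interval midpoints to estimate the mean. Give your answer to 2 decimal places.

30.52

Midpoints: 22.5, 27.5, 32.5, 37.5
Σfm = 9×22.5 + 12×27.5 + 16×32.5 + 11×37.5 = 1465
n = Σf = 48
Mean = 1465 / 48 = 30.5208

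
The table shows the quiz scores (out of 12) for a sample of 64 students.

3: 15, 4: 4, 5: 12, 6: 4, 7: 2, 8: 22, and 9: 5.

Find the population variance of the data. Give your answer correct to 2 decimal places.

Values: 3, 4, 5, 6, 7, 8, 9
n = 64, Σfx = 380, mean = 5.9375
Σfx² = 2554
Σf(x − x̄)² = Σfx² − (Σfx)²/n = 2554 − 380²/64 = 297.7500
Population variance = 297.7500 / 64 = 4.6523

4.65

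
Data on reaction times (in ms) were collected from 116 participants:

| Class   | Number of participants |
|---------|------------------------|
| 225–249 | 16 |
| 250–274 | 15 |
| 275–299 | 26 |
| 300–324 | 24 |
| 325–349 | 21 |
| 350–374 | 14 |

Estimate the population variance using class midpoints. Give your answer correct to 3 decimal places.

1513.591

Midpoints: 237, 262, 287, 312, 337, 362
n = 116, Σfm = 34817, mean = 300.1466
Σfm² = 10625779
Σf(m − x̄)² = Σfm² − (Σfm)²/n = 10625779 − 34817²/116 = 175576.5086
Population variance = 175576.5086 / 116 = 1513.5906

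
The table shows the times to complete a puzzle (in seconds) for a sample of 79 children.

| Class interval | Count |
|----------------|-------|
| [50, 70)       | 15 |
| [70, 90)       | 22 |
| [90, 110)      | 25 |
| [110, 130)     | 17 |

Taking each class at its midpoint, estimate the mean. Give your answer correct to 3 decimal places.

Midpoints: 60, 80, 100, 120
Σfm = 15×60 + 22×80 + 25×100 + 17×120 = 7200
n = Σf = 79
Mean = 7200 / 79 = 91.1392

91.139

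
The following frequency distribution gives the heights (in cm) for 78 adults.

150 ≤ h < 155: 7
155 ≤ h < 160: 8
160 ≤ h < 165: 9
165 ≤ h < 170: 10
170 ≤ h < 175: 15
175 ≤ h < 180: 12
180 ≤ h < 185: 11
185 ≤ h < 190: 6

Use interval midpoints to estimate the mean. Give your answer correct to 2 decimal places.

Midpoints: 152.5, 157.5, 162.5, 167.5, 172.5, 177.5, 182.5, 187.5
Σfm = 7×152.5 + 8×157.5 + 9×162.5 + 10×167.5 + 15×172.5 + 12×177.5 + 11×182.5 + 6×187.5 = 13315
n = Σf = 78
Mean = 13315 / 78 = 170.7051

170.71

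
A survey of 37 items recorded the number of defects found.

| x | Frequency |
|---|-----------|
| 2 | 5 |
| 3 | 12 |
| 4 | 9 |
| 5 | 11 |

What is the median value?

Cumulative frequencies: 5, 17, 26, 37
n = 37, so the median is the value in position (n+1)/2 = 19.
Position 19 falls at value 4.

4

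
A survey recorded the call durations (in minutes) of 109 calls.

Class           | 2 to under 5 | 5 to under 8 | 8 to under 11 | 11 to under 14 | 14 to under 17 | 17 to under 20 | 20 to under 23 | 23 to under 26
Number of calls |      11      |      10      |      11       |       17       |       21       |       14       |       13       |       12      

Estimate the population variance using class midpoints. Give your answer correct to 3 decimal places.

Midpoints: 3.5, 6.5, 9.5, 12.5, 15.5, 18.5, 21.5, 24.5
n = 109, Σfm = 1578.5, mean = 14.4817
Σfm² = 27255.25
Σf(m − x̄)² = Σfm² − (Σfm)²/n = 27255.25 − 1578.5²/109 = 4395.9633
Population variance = 4395.9633 / 109 = 40.3299

40.330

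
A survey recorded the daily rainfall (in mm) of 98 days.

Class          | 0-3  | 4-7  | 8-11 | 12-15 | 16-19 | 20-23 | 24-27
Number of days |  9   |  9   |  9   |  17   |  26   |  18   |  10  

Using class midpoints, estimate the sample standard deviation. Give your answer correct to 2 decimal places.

Midpoints: 1.5, 5.5, 9.5, 13.5, 17.5, 21.5, 25.5
n = 98, Σfm = 1475, mean = 15.0510
Σfm² = 26988.5
Σf(m − x̄)² = Σfm² − (Σfm)²/n = 26988.5 − 1475²/98 = 4788.2449
Sample variance = 4788.2449 / 97 = 49.3633
Standard deviation = √49.3633 = 7.0259

7.03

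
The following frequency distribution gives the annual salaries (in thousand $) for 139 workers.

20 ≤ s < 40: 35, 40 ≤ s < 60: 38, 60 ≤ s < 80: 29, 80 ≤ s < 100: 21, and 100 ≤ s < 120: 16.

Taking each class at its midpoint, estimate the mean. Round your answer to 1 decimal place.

Midpoints: 30, 50, 70, 90, 110
Σfm = 35×30 + 38×50 + 29×70 + 21×90 + 16×110 = 8630
n = Σf = 139
Mean = 8630 / 139 = 62.0863

62.1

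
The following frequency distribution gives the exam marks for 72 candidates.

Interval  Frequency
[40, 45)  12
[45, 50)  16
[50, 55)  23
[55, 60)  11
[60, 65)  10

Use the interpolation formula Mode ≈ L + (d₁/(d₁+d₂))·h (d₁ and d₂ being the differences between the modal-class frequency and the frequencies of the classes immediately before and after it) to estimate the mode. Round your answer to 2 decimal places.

Modal class: [50, 55) (highest frequency 23).
d₁ = 23 − 16 = 7, d₂ = 23 − 11 = 12
Mode ≈ 50 + (7/(7+12)) × 5 = 50 + 1.8421 = 51.8421

51.84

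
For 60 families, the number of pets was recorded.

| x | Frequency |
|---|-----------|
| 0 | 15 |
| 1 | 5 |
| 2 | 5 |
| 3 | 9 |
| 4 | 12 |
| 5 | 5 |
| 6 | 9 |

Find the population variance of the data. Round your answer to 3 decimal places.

Values: 0, 1, 2, 3, 4, 5, 6
n = 60, Σfx = 169, mean = 2.8167
Σfx² = 747
Σf(x − x̄)² = Σfx² − (Σfx)²/n = 747 − 169²/60 = 270.9833
Population variance = 270.9833 / 60 = 4.5164

4.516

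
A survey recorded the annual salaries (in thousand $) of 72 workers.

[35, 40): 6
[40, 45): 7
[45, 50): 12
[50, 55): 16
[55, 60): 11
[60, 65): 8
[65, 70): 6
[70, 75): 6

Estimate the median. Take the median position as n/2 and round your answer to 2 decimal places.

Cumulative frequencies: 6, 13, 25, 41, 52, 60, 66, 72
n = 72; position = n/2 = 36.
This falls in the class [50, 55): L = 50, F = 25, f = 16, h = 5.
Median ≈ 50 + ((36 − 25) / 16) × 5 = 53.4375

53.44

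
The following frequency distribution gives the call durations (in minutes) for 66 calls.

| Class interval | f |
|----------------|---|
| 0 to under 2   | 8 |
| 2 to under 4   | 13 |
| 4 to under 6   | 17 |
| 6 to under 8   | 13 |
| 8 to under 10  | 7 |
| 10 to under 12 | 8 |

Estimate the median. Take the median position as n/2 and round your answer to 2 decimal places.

Cumulative frequencies: 8, 21, 38, 51, 58, 66
n = 66; position = n/2 = 33.
This falls in the class 4 to under 6: L = 4, F = 21, f = 17, h = 2.
Median ≈ 4 + ((33 − 21) / 17) × 2 = 5.4118

5.41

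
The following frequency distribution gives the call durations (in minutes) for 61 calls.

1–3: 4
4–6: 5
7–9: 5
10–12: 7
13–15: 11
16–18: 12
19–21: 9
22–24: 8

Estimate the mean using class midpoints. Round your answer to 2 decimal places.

14.30

Midpoints: 2, 5, 8, 11, 14, 17, 20, 23
Σfm = 4×2 + 5×5 + 5×8 + 7×11 + 11×14 + 12×17 + 9×20 + 8×23 = 872
n = Σf = 61
Mean = 872 / 61 = 14.2951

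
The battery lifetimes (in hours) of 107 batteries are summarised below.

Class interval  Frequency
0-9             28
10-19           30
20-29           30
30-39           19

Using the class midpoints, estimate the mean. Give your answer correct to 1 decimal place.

18.2

Midpoints: 4.5, 14.5, 24.5, 34.5
Σfm = 28×4.5 + 30×14.5 + 30×24.5 + 19×34.5 = 1951.5
n = Σf = 107
Mean = 1951.5 / 107 = 18.2383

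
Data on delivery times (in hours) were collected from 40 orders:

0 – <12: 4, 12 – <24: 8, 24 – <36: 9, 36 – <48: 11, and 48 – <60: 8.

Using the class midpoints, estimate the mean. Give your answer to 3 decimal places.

Midpoints: 6, 18, 30, 42, 54
Σfm = 4×6 + 8×18 + 9×30 + 11×42 + 8×54 = 1332
n = Σf = 40
Mean = 1332 / 40 = 33.3000

33.300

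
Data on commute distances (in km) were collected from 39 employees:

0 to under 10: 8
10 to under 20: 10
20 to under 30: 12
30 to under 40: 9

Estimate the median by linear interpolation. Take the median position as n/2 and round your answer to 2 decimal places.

Cumulative frequencies: 8, 18, 30, 39
n = 39; position = n/2 = 19.5.
This falls in the class 20 to under 30: L = 20, F = 18, f = 12, h = 10.
Median ≈ 20 + ((19.5 − 18) / 12) × 10 = 21.2500

21.25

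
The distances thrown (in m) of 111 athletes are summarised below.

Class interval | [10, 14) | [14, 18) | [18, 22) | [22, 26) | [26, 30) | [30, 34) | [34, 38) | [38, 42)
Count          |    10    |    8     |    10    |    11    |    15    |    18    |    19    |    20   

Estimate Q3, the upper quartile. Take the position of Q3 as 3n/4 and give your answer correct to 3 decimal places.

36.368

Cumulative frequencies: 10, 18, 28, 39, 54, 72, 91, 111
n = 111; position = 3n/4 = 83.25.
This falls in the class [34, 38): L = 34, F = 72, f = 19, h = 4.
Upper quartile ≈ 34 + ((83.25 − 72) / 19) × 4 = 36.3684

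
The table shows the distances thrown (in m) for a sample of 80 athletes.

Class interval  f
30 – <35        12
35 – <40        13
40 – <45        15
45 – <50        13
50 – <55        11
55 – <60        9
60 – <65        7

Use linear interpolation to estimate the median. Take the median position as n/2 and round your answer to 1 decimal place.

45.0

Cumulative frequencies: 12, 25, 40, 53, 64, 73, 80
n = 80; position = n/2 = 40.
This falls in the class 40 – <45: L = 40, F = 25, f = 15, h = 5.
Median ≈ 40 + ((40 − 25) / 15) × 5 = 45.0000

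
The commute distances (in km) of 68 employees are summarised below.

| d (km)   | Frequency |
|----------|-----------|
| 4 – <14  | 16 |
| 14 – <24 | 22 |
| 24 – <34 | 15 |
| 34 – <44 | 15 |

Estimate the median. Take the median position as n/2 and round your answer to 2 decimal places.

22.18

Cumulative frequencies: 16, 38, 53, 68
n = 68; position = n/2 = 34.
This falls in the class 14 – <24: L = 14, F = 16, f = 22, h = 10.
Median ≈ 14 + ((34 − 16) / 22) × 10 = 22.1818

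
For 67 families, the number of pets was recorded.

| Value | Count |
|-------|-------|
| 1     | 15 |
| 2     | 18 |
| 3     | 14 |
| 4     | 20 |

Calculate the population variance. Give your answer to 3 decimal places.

1.288

Values: 1, 2, 3, 4
n = 67, Σfx = 173, mean = 2.5821
Σfx² = 533
Σf(x − x̄)² = Σfx² − (Σfx)²/n = 533 − 173²/67 = 86.2985
Population variance = 86.2985 / 67 = 1.2880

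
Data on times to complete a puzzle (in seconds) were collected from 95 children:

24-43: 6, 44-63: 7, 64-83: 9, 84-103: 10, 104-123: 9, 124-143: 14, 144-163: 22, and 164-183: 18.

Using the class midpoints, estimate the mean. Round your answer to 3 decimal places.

Midpoints: 33.5, 53.5, 73.5, 93.5, 113.5, 133.5, 153.5, 173.5
Σfm = 6×33.5 + 7×53.5 + 9×73.5 + 10×93.5 + 9×113.5 + 14×133.5 + 22×153.5 + 18×173.5 = 11562.5
n = Σf = 95
Mean = 11562.5 / 95 = 121.7105

121.711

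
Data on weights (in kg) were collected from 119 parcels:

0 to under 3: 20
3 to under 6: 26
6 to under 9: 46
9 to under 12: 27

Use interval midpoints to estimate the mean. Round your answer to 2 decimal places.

Midpoints: 1.5, 4.5, 7.5, 10.5
Σfm = 20×1.5 + 26×4.5 + 46×7.5 + 27×10.5 = 775.5
n = Σf = 119
Mean = 775.5 / 119 = 6.5168

6.52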